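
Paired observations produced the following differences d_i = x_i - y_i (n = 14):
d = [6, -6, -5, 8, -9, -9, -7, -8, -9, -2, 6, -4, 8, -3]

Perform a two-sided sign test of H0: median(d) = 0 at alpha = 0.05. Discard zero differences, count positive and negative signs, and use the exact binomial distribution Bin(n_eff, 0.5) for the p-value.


Step 1: Discard zero differences. Original n = 14; n_eff = number of nonzero differences = 14.
Nonzero differences (with sign): +6, -6, -5, +8, -9, -9, -7, -8, -9, -2, +6, -4, +8, -3
Step 2: Count signs: positive = 4, negative = 10.
Step 3: Under H0: P(positive) = 0.5, so the number of positives S ~ Bin(14, 0.5).
Step 4: Two-sided exact p-value = sum of Bin(14,0.5) probabilities at or below the observed probability = 0.179565.
Step 5: alpha = 0.05. fail to reject H0.

n_eff = 14, pos = 4, neg = 10, p = 0.179565, fail to reject H0.


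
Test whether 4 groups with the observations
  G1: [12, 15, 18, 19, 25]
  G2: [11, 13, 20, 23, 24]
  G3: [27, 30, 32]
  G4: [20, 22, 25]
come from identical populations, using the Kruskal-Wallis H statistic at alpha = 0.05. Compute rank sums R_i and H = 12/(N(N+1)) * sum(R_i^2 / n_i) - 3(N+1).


Step 1: Combine all N = 16 observations and assign midranks.
sorted (value, group, rank): (11,G2,1), (12,G1,2), (13,G2,3), (15,G1,4), (18,G1,5), (19,G1,6), (20,G2,7.5), (20,G4,7.5), (22,G4,9), (23,G2,10), (24,G2,11), (25,G1,12.5), (25,G4,12.5), (27,G3,14), (30,G3,15), (32,G3,16)
Step 2: Sum ranks within each group.
R_1 = 29.5 (n_1 = 5)
R_2 = 32.5 (n_2 = 5)
R_3 = 45 (n_3 = 3)
R_4 = 29 (n_4 = 3)
Step 3: H = 12/(N(N+1)) * sum(R_i^2/n_i) - 3(N+1)
     = 12/(16*17) * (29.5^2/5 + 32.5^2/5 + 45^2/3 + 29^2/3) - 3*17
     = 0.044118 * 1340.63 - 51
     = 8.145588.
Step 4: Ties present; correction factor C = 1 - 12/(16^3 - 16) = 0.997059. Corrected H = 8.145588 / 0.997059 = 8.169617.
Step 5: Under H0, H ~ chi^2(3); p-value = 0.042633.
Step 6: alpha = 0.05. reject H0.

H = 8.1696, df = 3, p = 0.042633, reject H0.


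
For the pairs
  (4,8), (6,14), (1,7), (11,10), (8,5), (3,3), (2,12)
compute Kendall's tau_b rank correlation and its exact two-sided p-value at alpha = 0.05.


Step 1: Enumerate the 21 unordered pairs (i,j) with i<j and classify each by sign(x_j-x_i) * sign(y_j-y_i).
  (1,2):dx=+2,dy=+6->C; (1,3):dx=-3,dy=-1->C; (1,4):dx=+7,dy=+2->C; (1,5):dx=+4,dy=-3->D
  (1,6):dx=-1,dy=-5->C; (1,7):dx=-2,dy=+4->D; (2,3):dx=-5,dy=-7->C; (2,4):dx=+5,dy=-4->D
  (2,5):dx=+2,dy=-9->D; (2,6):dx=-3,dy=-11->C; (2,7):dx=-4,dy=-2->C; (3,4):dx=+10,dy=+3->C
  (3,5):dx=+7,dy=-2->D; (3,6):dx=+2,dy=-4->D; (3,7):dx=+1,dy=+5->C; (4,5):dx=-3,dy=-5->C
  (4,6):dx=-8,dy=-7->C; (4,7):dx=-9,dy=+2->D; (5,6):dx=-5,dy=-2->C; (5,7):dx=-6,dy=+7->D
  (6,7):dx=-1,dy=+9->D
Step 2: C = 12, D = 9, total pairs = 21.
Step 3: tau = (C - D)/(n(n-1)/2) = (12 - 9)/21 = 0.142857.
Step 4: Exact two-sided p-value (enumerate n! = 5040 permutations of y under H0): p = 0.772619.
Step 5: alpha = 0.05. fail to reject H0.

tau_b = 0.1429 (C=12, D=9), p = 0.772619, fail to reject H0.


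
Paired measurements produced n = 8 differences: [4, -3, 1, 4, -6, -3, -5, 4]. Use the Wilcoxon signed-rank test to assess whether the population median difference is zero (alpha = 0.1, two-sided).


Step 1: Drop any zero differences (none here) and take |d_i|.
|d| = [4, 3, 1, 4, 6, 3, 5, 4]
Step 2: Midrank |d_i| (ties get averaged ranks).
ranks: |4|->5, |3|->2.5, |1|->1, |4|->5, |6|->8, |3|->2.5, |5|->7, |4|->5
Step 3: Attach original signs; sum ranks with positive sign and with negative sign.
W+ = 5 + 1 + 5 + 5 = 16
W- = 2.5 + 8 + 2.5 + 7 = 20
(Check: W+ + W- = 36 should equal n(n+1)/2 = 36.)
Step 4: Test statistic W = min(W+, W-) = 16.
Step 5: Ties in |d|, so use the tie-corrected normal approximation.
        E[W] = n(n+1)/4 = 8*9/4 = 18.
        Tie groups: |d|=3 (t=2), |d|=4 (t=3); sum(t^3 - t) = 30.
        Var[W] = n(n+1)(2n+1)/24 - sum(t^3-t)/48 = 1224/24 - 30/48 = 50.375.
        z = (W - E[W]) / sqrt(Var[W]) = (16 - 18) / 7.0975 = -0.2818.
        Two-sided p = 2*Phi(z) = 0.778106.
Step 6: alpha = 0.1. fail to reject H0.

W+ = 16, W- = 20, W = min = 16, p = 0.778106, fail to reject H0.


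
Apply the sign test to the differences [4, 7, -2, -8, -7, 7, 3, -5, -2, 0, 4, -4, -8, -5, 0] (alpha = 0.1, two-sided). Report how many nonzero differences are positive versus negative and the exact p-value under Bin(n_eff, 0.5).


Step 1: Discard zero differences. Original n = 15; n_eff = number of nonzero differences = 13.
Nonzero differences (with sign): +4, +7, -2, -8, -7, +7, +3, -5, -2, +4, -4, -8, -5
Step 2: Count signs: positive = 5, negative = 8.
Step 3: Under H0: P(positive) = 0.5, so the number of positives S ~ Bin(13, 0.5).
Step 4: Two-sided exact p-value = sum of Bin(13,0.5) probabilities at or below the observed probability = 0.581055.
Step 5: alpha = 0.1. fail to reject H0.

n_eff = 13, pos = 5, neg = 8, p = 0.581055, fail to reject H0.


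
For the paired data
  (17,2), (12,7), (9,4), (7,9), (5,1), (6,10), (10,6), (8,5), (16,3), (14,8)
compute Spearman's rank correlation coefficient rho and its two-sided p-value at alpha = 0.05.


Step 1: Rank x and y separately (midranks; no ties here).
rank(x): 17->10, 12->7, 9->5, 7->3, 5->1, 6->2, 10->6, 8->4, 16->9, 14->8
rank(y): 2->2, 7->7, 4->4, 9->9, 1->1, 10->10, 6->6, 5->5, 3->3, 8->8
Step 2: d_i = R_x(i) - R_y(i); compute d_i^2.
  (10-2)^2=64, (7-7)^2=0, (5-4)^2=1, (3-9)^2=36, (1-1)^2=0, (2-10)^2=64, (6-6)^2=0, (4-5)^2=1, (9-3)^2=36, (8-8)^2=0
sum(d^2) = 202.
Step 3: rho = 1 - 6*202 / (10*(10^2 - 1)) = 1 - 1212/990 = -0.224242.
Step 4: Under H0, t = rho * sqrt((n-2)/(1-rho^2)) = -0.6508 ~ t(8).
Step 5: Two-sided p-value from the t-distribution with 8 df = 0.533401.
Step 6: alpha = 0.05. fail to reject H0.

rho = -0.2242, p = 0.533401, fail to reject H0 at alpha = 0.05.


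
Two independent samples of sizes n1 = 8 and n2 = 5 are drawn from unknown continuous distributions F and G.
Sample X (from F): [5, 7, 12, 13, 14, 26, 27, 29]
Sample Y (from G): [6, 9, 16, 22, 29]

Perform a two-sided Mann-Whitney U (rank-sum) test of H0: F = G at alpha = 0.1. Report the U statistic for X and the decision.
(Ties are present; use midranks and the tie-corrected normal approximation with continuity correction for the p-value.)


Step 1: Combine and sort all 13 observations; assign midranks.
sorted (value, group): (5,X), (6,Y), (7,X), (9,Y), (12,X), (13,X), (14,X), (16,Y), (22,Y), (26,X), (27,X), (29,X), (29,Y)
ranks: 5->1, 6->2, 7->3, 9->4, 12->5, 13->6, 14->7, 16->8, 22->9, 26->10, 27->11, 29->12.5, 29->12.5
Step 2: Rank sum for X: R1 = 1 + 3 + 5 + 6 + 7 + 10 + 11 + 12.5 = 55.5.
Step 3: U_X = R1 - n1(n1+1)/2 = 55.5 - 8*9/2 = 55.5 - 36 = 19.5.
       U_Y = n1*n2 - U_X = 40 - 19.5 = 20.5.
Step 4: Ties are present, so use the tie-corrected normal approximation (with continuity correction) for the p-value.
Step 5: p-value = 1.000000; compare to alpha = 0.1. fail to reject H0.

U_X = 19.5, p = 1.000000, fail to reject H0 at alpha = 0.1.


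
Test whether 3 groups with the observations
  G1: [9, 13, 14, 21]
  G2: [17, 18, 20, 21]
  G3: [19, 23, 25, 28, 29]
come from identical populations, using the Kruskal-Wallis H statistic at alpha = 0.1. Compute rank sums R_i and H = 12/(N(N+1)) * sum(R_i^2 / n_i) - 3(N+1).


Step 1: Combine all N = 13 observations and assign midranks.
sorted (value, group, rank): (9,G1,1), (13,G1,2), (14,G1,3), (17,G2,4), (18,G2,5), (19,G3,6), (20,G2,7), (21,G1,8.5), (21,G2,8.5), (23,G3,10), (25,G3,11), (28,G3,12), (29,G3,13)
Step 2: Sum ranks within each group.
R_1 = 14.5 (n_1 = 4)
R_2 = 24.5 (n_2 = 4)
R_3 = 52 (n_3 = 5)
Step 3: H = 12/(N(N+1)) * sum(R_i^2/n_i) - 3(N+1)
     = 12/(13*14) * (14.5^2/4 + 24.5^2/4 + 52^2/5) - 3*14
     = 0.065934 * 743.425 - 42
     = 7.017033.
Step 4: Ties present; correction factor C = 1 - 6/(13^3 - 13) = 0.997253. Corrected H = 7.017033 / 0.997253 = 7.036364.
Step 5: Under H0, H ~ chi^2(2); p-value = 0.029653.
Step 6: alpha = 0.1. reject H0.

H = 7.0364, df = 2, p = 0.029653, reject H0.


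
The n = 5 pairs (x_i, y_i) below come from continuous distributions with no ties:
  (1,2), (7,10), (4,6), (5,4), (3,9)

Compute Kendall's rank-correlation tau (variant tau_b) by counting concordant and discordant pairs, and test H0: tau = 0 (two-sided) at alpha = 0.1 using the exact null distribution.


Step 1: Enumerate the 10 unordered pairs (i,j) with i<j and classify each by sign(x_j-x_i) * sign(y_j-y_i).
  (1,2):dx=+6,dy=+8->C; (1,3):dx=+3,dy=+4->C; (1,4):dx=+4,dy=+2->C; (1,5):dx=+2,dy=+7->C
  (2,3):dx=-3,dy=-4->C; (2,4):dx=-2,dy=-6->C; (2,5):dx=-4,dy=-1->C; (3,4):dx=+1,dy=-2->D
  (3,5):dx=-1,dy=+3->D; (4,5):dx=-2,dy=+5->D
Step 2: C = 7, D = 3, total pairs = 10.
Step 3: tau = (C - D)/(n(n-1)/2) = (7 - 3)/10 = 0.400000.
Step 4: Exact two-sided p-value (enumerate n! = 120 permutations of y under H0): p = 0.483333.
Step 5: alpha = 0.1. fail to reject H0.

tau_b = 0.4000 (C=7, D=3), p = 0.483333, fail to reject H0.


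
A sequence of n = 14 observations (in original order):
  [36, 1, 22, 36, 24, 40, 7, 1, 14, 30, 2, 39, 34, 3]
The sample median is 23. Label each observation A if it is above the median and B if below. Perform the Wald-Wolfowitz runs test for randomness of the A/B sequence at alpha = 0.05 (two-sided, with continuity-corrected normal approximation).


Step 1: Compute median = 23; label A = above, B = below.
Labels in order: ABBAAABBBABAAB  (n_A = 7, n_B = 7)
Step 2: Count runs R = 8.
Step 3: Under H0 (random ordering), E[R] = 2*n_A*n_B/(n_A+n_B) + 1 = 2*7*7/14 + 1 = 8.0000.
        Var[R] = 2*n_A*n_B*(2*n_A*n_B - n_A - n_B) / ((n_A+n_B)^2 * (n_A+n_B-1)) = 8232/2548 = 3.2308.
        SD[R] = 1.7974.
Step 4: R = E[R], so z = 0 with no continuity correction.
Step 5: Two-sided p-value via normal approximation = 2*(1 - Phi(|z|)) = 1.000000.
Step 6: alpha = 0.05. fail to reject H0.

R = 8, z = 0.0000, p = 1.000000, fail to reject H0.


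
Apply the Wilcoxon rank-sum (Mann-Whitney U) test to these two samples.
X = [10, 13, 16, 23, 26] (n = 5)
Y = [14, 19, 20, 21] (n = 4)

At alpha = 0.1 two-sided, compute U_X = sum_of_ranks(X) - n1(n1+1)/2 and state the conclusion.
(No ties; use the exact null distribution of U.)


Step 1: Combine and sort all 9 observations; assign midranks.
sorted (value, group): (10,X), (13,X), (14,Y), (16,X), (19,Y), (20,Y), (21,Y), (23,X), (26,X)
ranks: 10->1, 13->2, 14->3, 16->4, 19->5, 20->6, 21->7, 23->8, 26->9
Step 2: Rank sum for X: R1 = 1 + 2 + 4 + 8 + 9 = 24.
Step 3: U_X = R1 - n1(n1+1)/2 = 24 - 5*6/2 = 24 - 15 = 9.
       U_Y = n1*n2 - U_X = 20 - 9 = 11.
Step 4: No ties, so the exact null distribution of U (based on enumerating the C(9,5) = 126 equally likely rank assignments) gives the two-sided p-value.
Step 5: p-value = 0.904762; compare to alpha = 0.1. fail to reject H0.

U_X = 9, p = 0.904762, fail to reject H0 at alpha = 0.1.


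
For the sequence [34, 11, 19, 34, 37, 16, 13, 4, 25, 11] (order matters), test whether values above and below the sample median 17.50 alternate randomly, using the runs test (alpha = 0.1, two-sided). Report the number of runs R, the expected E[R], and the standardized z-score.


Step 1: Compute median = 17.50; label A = above, B = below.
Labels in order: ABAAABBBAB  (n_A = 5, n_B = 5)
Step 2: Count runs R = 6.
Step 3: Under H0 (random ordering), E[R] = 2*n_A*n_B/(n_A+n_B) + 1 = 2*5*5/10 + 1 = 6.0000.
        Var[R] = 2*n_A*n_B*(2*n_A*n_B - n_A - n_B) / ((n_A+n_B)^2 * (n_A+n_B-1)) = 2000/900 = 2.2222.
        SD[R] = 1.4907.
Step 4: R = E[R], so z = 0 with no continuity correction.
Step 5: Two-sided p-value via normal approximation = 2*(1 - Phi(|z|)) = 1.000000.
Step 6: alpha = 0.1. fail to reject H0.

R = 6, z = 0.0000, p = 1.000000, fail to reject H0.


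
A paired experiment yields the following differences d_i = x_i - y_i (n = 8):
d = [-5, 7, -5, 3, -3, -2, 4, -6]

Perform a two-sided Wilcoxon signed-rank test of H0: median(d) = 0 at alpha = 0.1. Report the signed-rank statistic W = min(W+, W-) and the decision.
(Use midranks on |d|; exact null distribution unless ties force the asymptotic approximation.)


Step 1: Drop any zero differences (none here) and take |d_i|.
|d| = [5, 7, 5, 3, 3, 2, 4, 6]
Step 2: Midrank |d_i| (ties get averaged ranks).
ranks: |5|->5.5, |7|->8, |5|->5.5, |3|->2.5, |3|->2.5, |2|->1, |4|->4, |6|->7
Step 3: Attach original signs; sum ranks with positive sign and with negative sign.
W+ = 8 + 2.5 + 4 = 14.5
W- = 5.5 + 5.5 + 2.5 + 1 + 7 = 21.5
(Check: W+ + W- = 36 should equal n(n+1)/2 = 36.)
Step 4: Test statistic W = min(W+, W-) = 14.5.
Step 5: Ties in |d|, so use the tie-corrected normal approximation.
        E[W] = n(n+1)/4 = 8*9/4 = 18.
        Tie groups: |d|=3 (t=2), |d|=5 (t=2); sum(t^3 - t) = 12.
        Var[W] = n(n+1)(2n+1)/24 - sum(t^3-t)/48 = 1224/24 - 12/48 = 50.75.
        z = (W - E[W]) / sqrt(Var[W]) = (14.5 - 18) / 7.1239 = -0.4913.
        Two-sided p = 2*Phi(z) = 0.623212.
Step 6: alpha = 0.1. fail to reject H0.

W+ = 14.5, W- = 21.5, W = min = 14.5, p = 0.623212, fail to reject H0.


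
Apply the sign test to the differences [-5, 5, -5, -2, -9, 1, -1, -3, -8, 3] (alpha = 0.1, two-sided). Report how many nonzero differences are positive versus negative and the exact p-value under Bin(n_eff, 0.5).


Step 1: Discard zero differences. Original n = 10; n_eff = number of nonzero differences = 10.
Nonzero differences (with sign): -5, +5, -5, -2, -9, +1, -1, -3, -8, +3
Step 2: Count signs: positive = 3, negative = 7.
Step 3: Under H0: P(positive) = 0.5, so the number of positives S ~ Bin(10, 0.5).
Step 4: Two-sided exact p-value = sum of Bin(10,0.5) probabilities at or below the observed probability = 0.343750.
Step 5: alpha = 0.1. fail to reject H0.

n_eff = 10, pos = 3, neg = 7, p = 0.343750, fail to reject H0.


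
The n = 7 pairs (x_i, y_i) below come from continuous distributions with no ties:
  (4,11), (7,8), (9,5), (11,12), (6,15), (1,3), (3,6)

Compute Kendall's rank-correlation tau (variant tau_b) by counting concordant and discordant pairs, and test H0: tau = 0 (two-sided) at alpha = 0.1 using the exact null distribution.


Step 1: Enumerate the 21 unordered pairs (i,j) with i<j and classify each by sign(x_j-x_i) * sign(y_j-y_i).
  (1,2):dx=+3,dy=-3->D; (1,3):dx=+5,dy=-6->D; (1,4):dx=+7,dy=+1->C; (1,5):dx=+2,dy=+4->C
  (1,6):dx=-3,dy=-8->C; (1,7):dx=-1,dy=-5->C; (2,3):dx=+2,dy=-3->D; (2,4):dx=+4,dy=+4->C
  (2,5):dx=-1,dy=+7->D; (2,6):dx=-6,dy=-5->C; (2,7):dx=-4,dy=-2->C; (3,4):dx=+2,dy=+7->C
  (3,5):dx=-3,dy=+10->D; (3,6):dx=-8,dy=-2->C; (3,7):dx=-6,dy=+1->D; (4,5):dx=-5,dy=+3->D
  (4,6):dx=-10,dy=-9->C; (4,7):dx=-8,dy=-6->C; (5,6):dx=-5,dy=-12->C; (5,7):dx=-3,dy=-9->C
  (6,7):dx=+2,dy=+3->C
Step 2: C = 14, D = 7, total pairs = 21.
Step 3: tau = (C - D)/(n(n-1)/2) = (14 - 7)/21 = 0.333333.
Step 4: Exact two-sided p-value (enumerate n! = 5040 permutations of y under H0): p = 0.381349.
Step 5: alpha = 0.1. fail to reject H0.

tau_b = 0.3333 (C=14, D=7), p = 0.381349, fail to reject H0.


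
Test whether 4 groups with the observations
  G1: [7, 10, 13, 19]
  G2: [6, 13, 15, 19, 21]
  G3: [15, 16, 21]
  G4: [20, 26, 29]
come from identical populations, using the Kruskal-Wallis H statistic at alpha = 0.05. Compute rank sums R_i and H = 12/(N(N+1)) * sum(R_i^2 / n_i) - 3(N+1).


Step 1: Combine all N = 15 observations and assign midranks.
sorted (value, group, rank): (6,G2,1), (7,G1,2), (10,G1,3), (13,G1,4.5), (13,G2,4.5), (15,G2,6.5), (15,G3,6.5), (16,G3,8), (19,G1,9.5), (19,G2,9.5), (20,G4,11), (21,G2,12.5), (21,G3,12.5), (26,G4,14), (29,G4,15)
Step 2: Sum ranks within each group.
R_1 = 19 (n_1 = 4)
R_2 = 34 (n_2 = 5)
R_3 = 27 (n_3 = 3)
R_4 = 40 (n_4 = 3)
Step 3: H = 12/(N(N+1)) * sum(R_i^2/n_i) - 3(N+1)
     = 12/(15*16) * (19^2/4 + 34^2/5 + 27^2/3 + 40^2/3) - 3*16
     = 0.050000 * 1097.78 - 48
     = 6.889167.
Step 4: Ties present; correction factor C = 1 - 24/(15^3 - 15) = 0.992857. Corrected H = 6.889167 / 0.992857 = 6.938729.
Step 5: Under H0, H ~ chi^2(3); p-value = 0.073877.
Step 6: alpha = 0.05. fail to reject H0.

H = 6.9387, df = 3, p = 0.073877, fail to reject H0.


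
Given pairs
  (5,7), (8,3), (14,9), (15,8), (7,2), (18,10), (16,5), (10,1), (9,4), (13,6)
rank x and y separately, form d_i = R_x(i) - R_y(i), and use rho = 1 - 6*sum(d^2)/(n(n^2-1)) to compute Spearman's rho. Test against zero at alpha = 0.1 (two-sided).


Step 1: Rank x and y separately (midranks; no ties here).
rank(x): 5->1, 8->3, 14->7, 15->8, 7->2, 18->10, 16->9, 10->5, 9->4, 13->6
rank(y): 7->7, 3->3, 9->9, 8->8, 2->2, 10->10, 5->5, 1->1, 4->4, 6->6
Step 2: d_i = R_x(i) - R_y(i); compute d_i^2.
  (1-7)^2=36, (3-3)^2=0, (7-9)^2=4, (8-8)^2=0, (2-2)^2=0, (10-10)^2=0, (9-5)^2=16, (5-1)^2=16, (4-4)^2=0, (6-6)^2=0
sum(d^2) = 72.
Step 3: rho = 1 - 6*72 / (10*(10^2 - 1)) = 1 - 432/990 = 0.563636.
Step 4: Under H0, t = rho * sqrt((n-2)/(1-rho^2)) = 1.9300 ~ t(8).
Step 5: Two-sided p-value from the t-distribution with 8 df = 0.089724.
Step 6: alpha = 0.1. reject H0.

rho = 0.5636, p = 0.089724, reject H0 at alpha = 0.1.


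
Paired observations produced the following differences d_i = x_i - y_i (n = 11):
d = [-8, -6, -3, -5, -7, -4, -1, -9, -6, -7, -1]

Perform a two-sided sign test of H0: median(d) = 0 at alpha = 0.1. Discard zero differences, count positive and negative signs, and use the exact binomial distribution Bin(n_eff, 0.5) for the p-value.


Step 1: Discard zero differences. Original n = 11; n_eff = number of nonzero differences = 11.
Nonzero differences (with sign): -8, -6, -3, -5, -7, -4, -1, -9, -6, -7, -1
Step 2: Count signs: positive = 0, negative = 11.
Step 3: Under H0: P(positive) = 0.5, so the number of positives S ~ Bin(11, 0.5).
Step 4: Two-sided exact p-value = sum of Bin(11,0.5) probabilities at or below the observed probability = 0.000977.
Step 5: alpha = 0.1. reject H0.

n_eff = 11, pos = 0, neg = 11, p = 0.000977, reject H0.


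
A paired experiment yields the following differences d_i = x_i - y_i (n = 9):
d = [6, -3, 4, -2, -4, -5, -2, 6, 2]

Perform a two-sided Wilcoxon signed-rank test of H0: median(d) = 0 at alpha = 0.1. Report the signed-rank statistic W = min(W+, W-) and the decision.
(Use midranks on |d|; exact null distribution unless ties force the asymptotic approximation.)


Step 1: Drop any zero differences (none here) and take |d_i|.
|d| = [6, 3, 4, 2, 4, 5, 2, 6, 2]
Step 2: Midrank |d_i| (ties get averaged ranks).
ranks: |6|->8.5, |3|->4, |4|->5.5, |2|->2, |4|->5.5, |5|->7, |2|->2, |6|->8.5, |2|->2
Step 3: Attach original signs; sum ranks with positive sign and with negative sign.
W+ = 8.5 + 5.5 + 8.5 + 2 = 24.5
W- = 4 + 2 + 5.5 + 7 + 2 = 20.5
(Check: W+ + W- = 45 should equal n(n+1)/2 = 45.)
Step 4: Test statistic W = min(W+, W-) = 20.5.
Step 5: Ties in |d|, so use the tie-corrected normal approximation.
        E[W] = n(n+1)/4 = 9*10/4 = 22.5.
        Tie groups: |d|=2 (t=3), |d|=4 (t=2), |d|=6 (t=2); sum(t^3 - t) = 36.
        Var[W] = n(n+1)(2n+1)/24 - sum(t^3-t)/48 = 1710/24 - 36/48 = 70.5.
        z = (W - E[W]) / sqrt(Var[W]) = (20.5 - 22.5) / 8.3964 = -0.2382.
        Two-sided p = 2*Phi(z) = 0.811729.
Step 6: alpha = 0.1. fail to reject H0.

W+ = 24.5, W- = 20.5, W = min = 20.5, p = 0.811729, fail to reject H0.


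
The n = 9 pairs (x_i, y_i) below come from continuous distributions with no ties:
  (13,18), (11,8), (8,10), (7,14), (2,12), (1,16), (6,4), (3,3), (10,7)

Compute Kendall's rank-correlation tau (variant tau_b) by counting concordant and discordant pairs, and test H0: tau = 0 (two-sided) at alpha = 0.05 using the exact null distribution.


Step 1: Enumerate the 36 unordered pairs (i,j) with i<j and classify each by sign(x_j-x_i) * sign(y_j-y_i).
  (1,2):dx=-2,dy=-10->C; (1,3):dx=-5,dy=-8->C; (1,4):dx=-6,dy=-4->C; (1,5):dx=-11,dy=-6->C
  (1,6):dx=-12,dy=-2->C; (1,7):dx=-7,dy=-14->C; (1,8):dx=-10,dy=-15->C; (1,9):dx=-3,dy=-11->C
  (2,3):dx=-3,dy=+2->D; (2,4):dx=-4,dy=+6->D; (2,5):dx=-9,dy=+4->D; (2,6):dx=-10,dy=+8->D
  (2,7):dx=-5,dy=-4->C; (2,8):dx=-8,dy=-5->C; (2,9):dx=-1,dy=-1->C; (3,4):dx=-1,dy=+4->D
  (3,5):dx=-6,dy=+2->D; (3,6):dx=-7,dy=+6->D; (3,7):dx=-2,dy=-6->C; (3,8):dx=-5,dy=-7->C
  (3,9):dx=+2,dy=-3->D; (4,5):dx=-5,dy=-2->C; (4,6):dx=-6,dy=+2->D; (4,7):dx=-1,dy=-10->C
  (4,8):dx=-4,dy=-11->C; (4,9):dx=+3,dy=-7->D; (5,6):dx=-1,dy=+4->D; (5,7):dx=+4,dy=-8->D
  (5,8):dx=+1,dy=-9->D; (5,9):dx=+8,dy=-5->D; (6,7):dx=+5,dy=-12->D; (6,8):dx=+2,dy=-13->D
  (6,9):dx=+9,dy=-9->D; (7,8):dx=-3,dy=-1->C; (7,9):dx=+4,dy=+3->C; (8,9):dx=+7,dy=+4->C
Step 2: C = 19, D = 17, total pairs = 36.
Step 3: tau = (C - D)/(n(n-1)/2) = (19 - 17)/36 = 0.055556.
Step 4: Exact two-sided p-value (enumerate n! = 362880 permutations of y under H0): p = 0.919455.
Step 5: alpha = 0.05. fail to reject H0.

tau_b = 0.0556 (C=19, D=17), p = 0.919455, fail to reject H0.


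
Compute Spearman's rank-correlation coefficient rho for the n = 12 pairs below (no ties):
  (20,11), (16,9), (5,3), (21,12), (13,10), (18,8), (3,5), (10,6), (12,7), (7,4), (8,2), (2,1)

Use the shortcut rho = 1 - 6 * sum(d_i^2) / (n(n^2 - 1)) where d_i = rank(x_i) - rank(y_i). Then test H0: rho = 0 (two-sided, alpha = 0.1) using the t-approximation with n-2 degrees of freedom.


Step 1: Rank x and y separately (midranks; no ties here).
rank(x): 20->11, 16->9, 5->3, 21->12, 13->8, 18->10, 3->2, 10->6, 12->7, 7->4, 8->5, 2->1
rank(y): 11->11, 9->9, 3->3, 12->12, 10->10, 8->8, 5->5, 6->6, 7->7, 4->4, 2->2, 1->1
Step 2: d_i = R_x(i) - R_y(i); compute d_i^2.
  (11-11)^2=0, (9-9)^2=0, (3-3)^2=0, (12-12)^2=0, (8-10)^2=4, (10-8)^2=4, (2-5)^2=9, (6-6)^2=0, (7-7)^2=0, (4-4)^2=0, (5-2)^2=9, (1-1)^2=0
sum(d^2) = 26.
Step 3: rho = 1 - 6*26 / (12*(12^2 - 1)) = 1 - 156/1716 = 0.909091.
Step 4: Under H0, t = rho * sqrt((n-2)/(1-rho^2)) = 6.9007 ~ t(10).
Step 5: Two-sided p-value from the t-distribution with 10 df = 0.000042.
Step 6: alpha = 0.1. reject H0.

rho = 0.9091, p = 0.000042, reject H0 at alpha = 0.1.


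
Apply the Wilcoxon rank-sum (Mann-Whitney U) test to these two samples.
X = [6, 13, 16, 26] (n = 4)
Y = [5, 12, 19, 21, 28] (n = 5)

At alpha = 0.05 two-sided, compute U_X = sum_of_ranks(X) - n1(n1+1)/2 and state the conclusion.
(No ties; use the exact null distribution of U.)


Step 1: Combine and sort all 9 observations; assign midranks.
sorted (value, group): (5,Y), (6,X), (12,Y), (13,X), (16,X), (19,Y), (21,Y), (26,X), (28,Y)
ranks: 5->1, 6->2, 12->3, 13->4, 16->5, 19->6, 21->7, 26->8, 28->9
Step 2: Rank sum for X: R1 = 2 + 4 + 5 + 8 = 19.
Step 3: U_X = R1 - n1(n1+1)/2 = 19 - 4*5/2 = 19 - 10 = 9.
       U_Y = n1*n2 - U_X = 20 - 9 = 11.
Step 4: No ties, so the exact null distribution of U (based on enumerating the C(9,4) = 126 equally likely rank assignments) gives the two-sided p-value.
Step 5: p-value = 0.904762; compare to alpha = 0.05. fail to reject H0.

U_X = 9, p = 0.904762, fail to reject H0 at alpha = 0.05.


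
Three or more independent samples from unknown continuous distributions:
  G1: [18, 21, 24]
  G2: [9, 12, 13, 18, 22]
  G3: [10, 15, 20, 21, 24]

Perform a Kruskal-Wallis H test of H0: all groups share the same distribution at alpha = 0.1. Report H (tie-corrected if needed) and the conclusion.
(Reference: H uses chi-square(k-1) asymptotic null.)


Step 1: Combine all N = 13 observations and assign midranks.
sorted (value, group, rank): (9,G2,1), (10,G3,2), (12,G2,3), (13,G2,4), (15,G3,5), (18,G1,6.5), (18,G2,6.5), (20,G3,8), (21,G1,9.5), (21,G3,9.5), (22,G2,11), (24,G1,12.5), (24,G3,12.5)
Step 2: Sum ranks within each group.
R_1 = 28.5 (n_1 = 3)
R_2 = 25.5 (n_2 = 5)
R_3 = 37 (n_3 = 5)
Step 3: H = 12/(N(N+1)) * sum(R_i^2/n_i) - 3(N+1)
     = 12/(13*14) * (28.5^2/3 + 25.5^2/5 + 37^2/5) - 3*14
     = 0.065934 * 674.6 - 42
     = 2.479121.
Step 4: Ties present; correction factor C = 1 - 18/(13^3 - 13) = 0.991758. Corrected H = 2.479121 / 0.991758 = 2.499723.
Step 5: Under H0, H ~ chi^2(2); p-value = 0.286544.
Step 6: alpha = 0.1. fail to reject H0.

H = 2.4997, df = 2, p = 0.286544, fail to reject H0.


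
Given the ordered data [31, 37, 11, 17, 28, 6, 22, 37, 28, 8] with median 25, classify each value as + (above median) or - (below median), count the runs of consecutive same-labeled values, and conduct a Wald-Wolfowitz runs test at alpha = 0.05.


Step 1: Compute median = 25; label A = above, B = below.
Labels in order: AABBABBAAB  (n_A = 5, n_B = 5)
Step 2: Count runs R = 6.
Step 3: Under H0 (random ordering), E[R] = 2*n_A*n_B/(n_A+n_B) + 1 = 2*5*5/10 + 1 = 6.0000.
        Var[R] = 2*n_A*n_B*(2*n_A*n_B - n_A - n_B) / ((n_A+n_B)^2 * (n_A+n_B-1)) = 2000/900 = 2.2222.
        SD[R] = 1.4907.
Step 4: R = E[R], so z = 0 with no continuity correction.
Step 5: Two-sided p-value via normal approximation = 2*(1 - Phi(|z|)) = 1.000000.
Step 6: alpha = 0.05. fail to reject H0.

R = 6, z = 0.0000, p = 1.000000, fail to reject H0.


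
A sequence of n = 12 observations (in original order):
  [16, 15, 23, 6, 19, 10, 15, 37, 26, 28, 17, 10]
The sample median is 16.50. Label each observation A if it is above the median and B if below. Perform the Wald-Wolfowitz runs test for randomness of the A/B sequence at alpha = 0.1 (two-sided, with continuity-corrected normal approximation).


Step 1: Compute median = 16.50; label A = above, B = below.
Labels in order: BBABABBAAAAB  (n_A = 6, n_B = 6)
Step 2: Count runs R = 7.
Step 3: Under H0 (random ordering), E[R] = 2*n_A*n_B/(n_A+n_B) + 1 = 2*6*6/12 + 1 = 7.0000.
        Var[R] = 2*n_A*n_B*(2*n_A*n_B - n_A - n_B) / ((n_A+n_B)^2 * (n_A+n_B-1)) = 4320/1584 = 2.7273.
        SD[R] = 1.6514.
Step 4: R = E[R], so z = 0 with no continuity correction.
Step 5: Two-sided p-value via normal approximation = 2*(1 - Phi(|z|)) = 1.000000.
Step 6: alpha = 0.1. fail to reject H0.

R = 7, z = 0.0000, p = 1.000000, fail to reject H0.


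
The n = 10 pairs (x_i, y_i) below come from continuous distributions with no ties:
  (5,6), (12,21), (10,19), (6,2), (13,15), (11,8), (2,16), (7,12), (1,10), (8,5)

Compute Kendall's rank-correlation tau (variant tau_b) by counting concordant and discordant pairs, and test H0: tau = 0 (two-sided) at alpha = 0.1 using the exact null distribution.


Step 1: Enumerate the 45 unordered pairs (i,j) with i<j and classify each by sign(x_j-x_i) * sign(y_j-y_i).
  (1,2):dx=+7,dy=+15->C; (1,3):dx=+5,dy=+13->C; (1,4):dx=+1,dy=-4->D; (1,5):dx=+8,dy=+9->C
  (1,6):dx=+6,dy=+2->C; (1,7):dx=-3,dy=+10->D; (1,8):dx=+2,dy=+6->C; (1,9):dx=-4,dy=+4->D
  (1,10):dx=+3,dy=-1->D; (2,3):dx=-2,dy=-2->C; (2,4):dx=-6,dy=-19->C; (2,5):dx=+1,dy=-6->D
  (2,6):dx=-1,dy=-13->C; (2,7):dx=-10,dy=-5->C; (2,8):dx=-5,dy=-9->C; (2,9):dx=-11,dy=-11->C
  (2,10):dx=-4,dy=-16->C; (3,4):dx=-4,dy=-17->C; (3,5):dx=+3,dy=-4->D; (3,6):dx=+1,dy=-11->D
  (3,7):dx=-8,dy=-3->C; (3,8):dx=-3,dy=-7->C; (3,9):dx=-9,dy=-9->C; (3,10):dx=-2,dy=-14->C
  (4,5):dx=+7,dy=+13->C; (4,6):dx=+5,dy=+6->C; (4,7):dx=-4,dy=+14->D; (4,8):dx=+1,dy=+10->C
  (4,9):dx=-5,dy=+8->D; (4,10):dx=+2,dy=+3->C; (5,6):dx=-2,dy=-7->C; (5,7):dx=-11,dy=+1->D
  (5,8):dx=-6,dy=-3->C; (5,9):dx=-12,dy=-5->C; (5,10):dx=-5,dy=-10->C; (6,7):dx=-9,dy=+8->D
  (6,8):dx=-4,dy=+4->D; (6,9):dx=-10,dy=+2->D; (6,10):dx=-3,dy=-3->C; (7,8):dx=+5,dy=-4->D
  (7,9):dx=-1,dy=-6->C; (7,10):dx=+6,dy=-11->D; (8,9):dx=-6,dy=-2->C; (8,10):dx=+1,dy=-7->D
  (9,10):dx=+7,dy=-5->D
Step 2: C = 28, D = 17, total pairs = 45.
Step 3: tau = (C - D)/(n(n-1)/2) = (28 - 17)/45 = 0.244444.
Step 4: Exact two-sided p-value (enumerate n! = 3628800 permutations of y under H0): p = 0.380720.
Step 5: alpha = 0.1. fail to reject H0.

tau_b = 0.2444 (C=28, D=17), p = 0.380720, fail to reject H0.


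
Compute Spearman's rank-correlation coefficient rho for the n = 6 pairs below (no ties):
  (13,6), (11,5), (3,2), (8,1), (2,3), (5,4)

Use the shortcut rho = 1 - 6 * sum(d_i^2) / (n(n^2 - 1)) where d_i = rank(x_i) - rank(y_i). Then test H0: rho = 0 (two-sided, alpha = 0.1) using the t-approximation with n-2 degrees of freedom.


Step 1: Rank x and y separately (midranks; no ties here).
rank(x): 13->6, 11->5, 3->2, 8->4, 2->1, 5->3
rank(y): 6->6, 5->5, 2->2, 1->1, 3->3, 4->4
Step 2: d_i = R_x(i) - R_y(i); compute d_i^2.
  (6-6)^2=0, (5-5)^2=0, (2-2)^2=0, (4-1)^2=9, (1-3)^2=4, (3-4)^2=1
sum(d^2) = 14.
Step 3: rho = 1 - 6*14 / (6*(6^2 - 1)) = 1 - 84/210 = 0.600000.
Step 4: Under H0, t = rho * sqrt((n-2)/(1-rho^2)) = 1.5000 ~ t(4).
Step 5: Two-sided p-value from the t-distribution with 4 df = 0.208000.
Step 6: alpha = 0.1. fail to reject H0.

rho = 0.6000, p = 0.208000, fail to reject H0 at alpha = 0.1.


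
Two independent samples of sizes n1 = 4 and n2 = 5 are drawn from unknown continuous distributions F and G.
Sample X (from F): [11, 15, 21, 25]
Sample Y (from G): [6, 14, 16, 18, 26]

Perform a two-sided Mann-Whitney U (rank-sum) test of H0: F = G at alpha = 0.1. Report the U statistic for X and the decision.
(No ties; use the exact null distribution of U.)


Step 1: Combine and sort all 9 observations; assign midranks.
sorted (value, group): (6,Y), (11,X), (14,Y), (15,X), (16,Y), (18,Y), (21,X), (25,X), (26,Y)
ranks: 6->1, 11->2, 14->3, 15->4, 16->5, 18->6, 21->7, 25->8, 26->9
Step 2: Rank sum for X: R1 = 2 + 4 + 7 + 8 = 21.
Step 3: U_X = R1 - n1(n1+1)/2 = 21 - 4*5/2 = 21 - 10 = 11.
       U_Y = n1*n2 - U_X = 20 - 11 = 9.
Step 4: No ties, so the exact null distribution of U (based on enumerating the C(9,4) = 126 equally likely rank assignments) gives the two-sided p-value.
Step 5: p-value = 0.904762; compare to alpha = 0.1. fail to reject H0.

U_X = 11, p = 0.904762, fail to reject H0 at alpha = 0.1.


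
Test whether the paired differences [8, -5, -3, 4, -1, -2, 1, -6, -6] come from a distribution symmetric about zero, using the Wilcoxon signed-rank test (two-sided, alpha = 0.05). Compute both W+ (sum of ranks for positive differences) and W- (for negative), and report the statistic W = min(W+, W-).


Step 1: Drop any zero differences (none here) and take |d_i|.
|d| = [8, 5, 3, 4, 1, 2, 1, 6, 6]
Step 2: Midrank |d_i| (ties get averaged ranks).
ranks: |8|->9, |5|->6, |3|->4, |4|->5, |1|->1.5, |2|->3, |1|->1.5, |6|->7.5, |6|->7.5
Step 3: Attach original signs; sum ranks with positive sign and with negative sign.
W+ = 9 + 5 + 1.5 = 15.5
W- = 6 + 4 + 1.5 + 3 + 7.5 + 7.5 = 29.5
(Check: W+ + W- = 45 should equal n(n+1)/2 = 45.)
Step 4: Test statistic W = min(W+, W-) = 15.5.
Step 5: Ties in |d|, so use the tie-corrected normal approximation.
        E[W] = n(n+1)/4 = 9*10/4 = 22.5.
        Tie groups: |d|=1 (t=2), |d|=6 (t=2); sum(t^3 - t) = 12.
        Var[W] = n(n+1)(2n+1)/24 - sum(t^3-t)/48 = 1710/24 - 12/48 = 71.
        z = (W - E[W]) / sqrt(Var[W]) = (15.5 - 22.5) / 8.4261 = -0.8307.
        Two-sided p = 2*Phi(z) = 0.406116.
Step 6: alpha = 0.05. fail to reject H0.

W+ = 15.5, W- = 29.5, W = min = 15.5, p = 0.406116, fail to reject H0.


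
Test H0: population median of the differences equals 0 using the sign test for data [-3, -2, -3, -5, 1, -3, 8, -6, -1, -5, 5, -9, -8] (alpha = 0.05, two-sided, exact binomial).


Step 1: Discard zero differences. Original n = 13; n_eff = number of nonzero differences = 13.
Nonzero differences (with sign): -3, -2, -3, -5, +1, -3, +8, -6, -1, -5, +5, -9, -8
Step 2: Count signs: positive = 3, negative = 10.
Step 3: Under H0: P(positive) = 0.5, so the number of positives S ~ Bin(13, 0.5).
Step 4: Two-sided exact p-value = sum of Bin(13,0.5) probabilities at or below the observed probability = 0.092285.
Step 5: alpha = 0.05. fail to reject H0.

n_eff = 13, pos = 3, neg = 10, p = 0.092285, fail to reject H0.


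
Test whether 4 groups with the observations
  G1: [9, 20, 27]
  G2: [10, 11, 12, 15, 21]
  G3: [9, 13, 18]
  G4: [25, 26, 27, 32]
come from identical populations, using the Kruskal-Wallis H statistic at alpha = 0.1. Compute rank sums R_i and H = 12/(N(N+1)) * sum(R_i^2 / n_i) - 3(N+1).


Step 1: Combine all N = 15 observations and assign midranks.
sorted (value, group, rank): (9,G1,1.5), (9,G3,1.5), (10,G2,3), (11,G2,4), (12,G2,5), (13,G3,6), (15,G2,7), (18,G3,8), (20,G1,9), (21,G2,10), (25,G4,11), (26,G4,12), (27,G1,13.5), (27,G4,13.5), (32,G4,15)
Step 2: Sum ranks within each group.
R_1 = 24 (n_1 = 3)
R_2 = 29 (n_2 = 5)
R_3 = 15.5 (n_3 = 3)
R_4 = 51.5 (n_4 = 4)
Step 3: H = 12/(N(N+1)) * sum(R_i^2/n_i) - 3(N+1)
     = 12/(15*16) * (24^2/3 + 29^2/5 + 15.5^2/3 + 51.5^2/4) - 3*16
     = 0.050000 * 1103.35 - 48
     = 7.167292.
Step 4: Ties present; correction factor C = 1 - 12/(15^3 - 15) = 0.996429. Corrected H = 7.167292 / 0.996429 = 7.192981.
Step 5: Under H0, H ~ chi^2(3); p-value = 0.065995.
Step 6: alpha = 0.1. reject H0.

H = 7.1930, df = 3, p = 0.065995, reject H0.


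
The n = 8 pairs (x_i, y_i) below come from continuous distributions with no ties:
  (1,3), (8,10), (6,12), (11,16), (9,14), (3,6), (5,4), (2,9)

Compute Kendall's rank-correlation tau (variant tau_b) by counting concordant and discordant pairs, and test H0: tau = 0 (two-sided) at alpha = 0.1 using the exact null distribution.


Step 1: Enumerate the 28 unordered pairs (i,j) with i<j and classify each by sign(x_j-x_i) * sign(y_j-y_i).
  (1,2):dx=+7,dy=+7->C; (1,3):dx=+5,dy=+9->C; (1,4):dx=+10,dy=+13->C; (1,5):dx=+8,dy=+11->C
  (1,6):dx=+2,dy=+3->C; (1,7):dx=+4,dy=+1->C; (1,8):dx=+1,dy=+6->C; (2,3):dx=-2,dy=+2->D
  (2,4):dx=+3,dy=+6->C; (2,5):dx=+1,dy=+4->C; (2,6):dx=-5,dy=-4->C; (2,7):dx=-3,dy=-6->C
  (2,8):dx=-6,dy=-1->C; (3,4):dx=+5,dy=+4->C; (3,5):dx=+3,dy=+2->C; (3,6):dx=-3,dy=-6->C
  (3,7):dx=-1,dy=-8->C; (3,8):dx=-4,dy=-3->C; (4,5):dx=-2,dy=-2->C; (4,6):dx=-8,dy=-10->C
  (4,7):dx=-6,dy=-12->C; (4,8):dx=-9,dy=-7->C; (5,6):dx=-6,dy=-8->C; (5,7):dx=-4,dy=-10->C
  (5,8):dx=-7,dy=-5->C; (6,7):dx=+2,dy=-2->D; (6,8):dx=-1,dy=+3->D; (7,8):dx=-3,dy=+5->D
Step 2: C = 24, D = 4, total pairs = 28.
Step 3: tau = (C - D)/(n(n-1)/2) = (24 - 4)/28 = 0.714286.
Step 4: Exact two-sided p-value (enumerate n! = 40320 permutations of y under H0): p = 0.014137.
Step 5: alpha = 0.1. reject H0.

tau_b = 0.7143 (C=24, D=4), p = 0.014137, reject H0.


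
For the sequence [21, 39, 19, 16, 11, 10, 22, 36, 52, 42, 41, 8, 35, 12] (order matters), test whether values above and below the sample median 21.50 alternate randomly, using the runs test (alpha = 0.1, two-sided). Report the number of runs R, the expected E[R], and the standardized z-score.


Step 1: Compute median = 21.50; label A = above, B = below.
Labels in order: BABBBBAAAAABAB  (n_A = 7, n_B = 7)
Step 2: Count runs R = 7.
Step 3: Under H0 (random ordering), E[R] = 2*n_A*n_B/(n_A+n_B) + 1 = 2*7*7/14 + 1 = 8.0000.
        Var[R] = 2*n_A*n_B*(2*n_A*n_B - n_A - n_B) / ((n_A+n_B)^2 * (n_A+n_B-1)) = 8232/2548 = 3.2308.
        SD[R] = 1.7974.
Step 4: Continuity-corrected z = (R + 0.5 - E[R]) / SD[R] = (7 + 0.5 - 8.0000) / 1.7974 = -0.2782.
Step 5: Two-sided p-value via normal approximation = 2*(1 - Phi(|z|)) = 0.780879.
Step 6: alpha = 0.1. fail to reject H0.

R = 7, z = -0.2782, p = 0.780879, fail to reject H0.


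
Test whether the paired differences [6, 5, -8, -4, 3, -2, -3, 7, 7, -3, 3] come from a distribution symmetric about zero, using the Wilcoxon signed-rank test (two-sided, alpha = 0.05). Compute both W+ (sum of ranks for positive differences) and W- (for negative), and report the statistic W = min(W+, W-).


Step 1: Drop any zero differences (none here) and take |d_i|.
|d| = [6, 5, 8, 4, 3, 2, 3, 7, 7, 3, 3]
Step 2: Midrank |d_i| (ties get averaged ranks).
ranks: |6|->8, |5|->7, |8|->11, |4|->6, |3|->3.5, |2|->1, |3|->3.5, |7|->9.5, |7|->9.5, |3|->3.5, |3|->3.5
Step 3: Attach original signs; sum ranks with positive sign and with negative sign.
W+ = 8 + 7 + 3.5 + 9.5 + 9.5 + 3.5 = 41
W- = 11 + 6 + 1 + 3.5 + 3.5 = 25
(Check: W+ + W- = 66 should equal n(n+1)/2 = 66.)
Step 4: Test statistic W = min(W+, W-) = 25.
Step 5: Ties in |d|, so use the tie-corrected normal approximation.
        E[W] = n(n+1)/4 = 11*12/4 = 33.
        Tie groups: |d|=3 (t=4), |d|=7 (t=2); sum(t^3 - t) = 66.
        Var[W] = n(n+1)(2n+1)/24 - sum(t^3-t)/48 = 3036/24 - 66/48 = 125.125.
        z = (W - E[W]) / sqrt(Var[W]) = (25 - 33) / 11.1859 = -0.7152.
        Two-sided p = 2*Phi(z) = 0.474495.
Step 6: alpha = 0.05. fail to reject H0.

W+ = 41, W- = 25, W = min = 25, p = 0.474495, fail to reject H0.


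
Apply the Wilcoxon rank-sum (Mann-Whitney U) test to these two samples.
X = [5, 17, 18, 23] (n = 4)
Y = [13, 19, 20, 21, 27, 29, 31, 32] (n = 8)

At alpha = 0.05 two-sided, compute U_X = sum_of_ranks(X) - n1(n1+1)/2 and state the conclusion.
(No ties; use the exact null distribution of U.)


Step 1: Combine and sort all 12 observations; assign midranks.
sorted (value, group): (5,X), (13,Y), (17,X), (18,X), (19,Y), (20,Y), (21,Y), (23,X), (27,Y), (29,Y), (31,Y), (32,Y)
ranks: 5->1, 13->2, 17->3, 18->4, 19->5, 20->6, 21->7, 23->8, 27->9, 29->10, 31->11, 32->12
Step 2: Rank sum for X: R1 = 1 + 3 + 4 + 8 = 16.
Step 3: U_X = R1 - n1(n1+1)/2 = 16 - 4*5/2 = 16 - 10 = 6.
       U_Y = n1*n2 - U_X = 32 - 6 = 26.
Step 4: No ties, so the exact null distribution of U (based on enumerating the C(12,4) = 495 equally likely rank assignments) gives the two-sided p-value.
Step 5: p-value = 0.109091; compare to alpha = 0.05. fail to reject H0.

U_X = 6, p = 0.109091, fail to reject H0 at alpha = 0.05.


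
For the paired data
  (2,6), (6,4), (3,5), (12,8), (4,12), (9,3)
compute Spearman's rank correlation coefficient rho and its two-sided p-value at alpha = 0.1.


Step 1: Rank x and y separately (midranks; no ties here).
rank(x): 2->1, 6->4, 3->2, 12->6, 4->3, 9->5
rank(y): 6->4, 4->2, 5->3, 8->5, 12->6, 3->1
Step 2: d_i = R_x(i) - R_y(i); compute d_i^2.
  (1-4)^2=9, (4-2)^2=4, (2-3)^2=1, (6-5)^2=1, (3-6)^2=9, (5-1)^2=16
sum(d^2) = 40.
Step 3: rho = 1 - 6*40 / (6*(6^2 - 1)) = 1 - 240/210 = -0.142857.
Step 4: Under H0, t = rho * sqrt((n-2)/(1-rho^2)) = -0.2887 ~ t(4).
Step 5: Two-sided p-value from the t-distribution with 4 df = 0.787172.
Step 6: alpha = 0.1. fail to reject H0.

rho = -0.1429, p = 0.787172, fail to reject H0 at alpha = 0.1.


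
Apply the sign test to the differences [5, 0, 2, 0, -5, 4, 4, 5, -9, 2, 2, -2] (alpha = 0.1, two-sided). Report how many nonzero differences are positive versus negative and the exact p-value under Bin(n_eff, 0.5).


Step 1: Discard zero differences. Original n = 12; n_eff = number of nonzero differences = 10.
Nonzero differences (with sign): +5, +2, -5, +4, +4, +5, -9, +2, +2, -2
Step 2: Count signs: positive = 7, negative = 3.
Step 3: Under H0: P(positive) = 0.5, so the number of positives S ~ Bin(10, 0.5).
Step 4: Two-sided exact p-value = sum of Bin(10,0.5) probabilities at or below the observed probability = 0.343750.
Step 5: alpha = 0.1. fail to reject H0.

n_eff = 10, pos = 7, neg = 3, p = 0.343750, fail to reject H0.


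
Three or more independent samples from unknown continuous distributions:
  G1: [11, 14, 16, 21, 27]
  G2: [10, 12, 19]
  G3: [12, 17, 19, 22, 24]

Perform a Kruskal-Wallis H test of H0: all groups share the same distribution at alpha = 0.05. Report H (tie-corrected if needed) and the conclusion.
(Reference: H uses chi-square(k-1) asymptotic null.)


Step 1: Combine all N = 13 observations and assign midranks.
sorted (value, group, rank): (10,G2,1), (11,G1,2), (12,G2,3.5), (12,G3,3.5), (14,G1,5), (16,G1,6), (17,G3,7), (19,G2,8.5), (19,G3,8.5), (21,G1,10), (22,G3,11), (24,G3,12), (27,G1,13)
Step 2: Sum ranks within each group.
R_1 = 36 (n_1 = 5)
R_2 = 13 (n_2 = 3)
R_3 = 42 (n_3 = 5)
Step 3: H = 12/(N(N+1)) * sum(R_i^2/n_i) - 3(N+1)
     = 12/(13*14) * (36^2/5 + 13^2/3 + 42^2/5) - 3*14
     = 0.065934 * 668.333 - 42
     = 2.065934.
Step 4: Ties present; correction factor C = 1 - 12/(13^3 - 13) = 0.994505. Corrected H = 2.065934 / 0.994505 = 2.077348.
Step 5: Under H0, H ~ chi^2(2); p-value = 0.353924.
Step 6: alpha = 0.05. fail to reject H0.

H = 2.0773, df = 2, p = 0.353924, fail to reject H0.


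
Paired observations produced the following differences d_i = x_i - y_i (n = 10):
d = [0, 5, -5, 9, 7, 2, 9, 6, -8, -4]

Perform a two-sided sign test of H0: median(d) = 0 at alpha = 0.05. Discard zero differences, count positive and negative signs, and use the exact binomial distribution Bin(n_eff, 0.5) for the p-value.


Step 1: Discard zero differences. Original n = 10; n_eff = number of nonzero differences = 9.
Nonzero differences (with sign): +5, -5, +9, +7, +2, +9, +6, -8, -4
Step 2: Count signs: positive = 6, negative = 3.
Step 3: Under H0: P(positive) = 0.5, so the number of positives S ~ Bin(9, 0.5).
Step 4: Two-sided exact p-value = sum of Bin(9,0.5) probabilities at or below the observed probability = 0.507812.
Step 5: alpha = 0.05. fail to reject H0.

n_eff = 9, pos = 6, neg = 3, p = 0.507812, fail to reject H0.
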